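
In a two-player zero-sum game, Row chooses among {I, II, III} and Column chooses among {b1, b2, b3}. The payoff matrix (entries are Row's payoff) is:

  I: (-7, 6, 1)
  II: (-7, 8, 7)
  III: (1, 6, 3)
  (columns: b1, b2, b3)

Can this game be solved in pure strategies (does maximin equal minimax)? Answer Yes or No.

Yes

Row minima: I → -7, II → -7, III → 1; maximin = 1.
Column maxima: b1 → 1, b2 → 8, b3 → 7; minimax = 1.
maximin = minimax = 1, so a saddle point exists.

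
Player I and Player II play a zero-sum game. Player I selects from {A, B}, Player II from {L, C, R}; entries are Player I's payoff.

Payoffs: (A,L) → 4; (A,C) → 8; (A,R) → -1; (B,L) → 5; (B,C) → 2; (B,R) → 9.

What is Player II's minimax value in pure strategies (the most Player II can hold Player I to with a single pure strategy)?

Column maxima: L → 5, C → 8, R → 9.
The smallest of these is 5.

5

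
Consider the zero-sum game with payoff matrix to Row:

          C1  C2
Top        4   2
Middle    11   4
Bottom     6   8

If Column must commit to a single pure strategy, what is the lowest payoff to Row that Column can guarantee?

8

Column maxima: C1 → 11, C2 → 8.
The smallest of these is 8.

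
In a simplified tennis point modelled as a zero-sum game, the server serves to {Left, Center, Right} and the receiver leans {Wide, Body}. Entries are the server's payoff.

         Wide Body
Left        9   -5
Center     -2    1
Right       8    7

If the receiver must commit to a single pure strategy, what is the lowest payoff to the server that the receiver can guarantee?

Column maxima: Wide → 9, Body → 7.
The smallest of these is 7.

7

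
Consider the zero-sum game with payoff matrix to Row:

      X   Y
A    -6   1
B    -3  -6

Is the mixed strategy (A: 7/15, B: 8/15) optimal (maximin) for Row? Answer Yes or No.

Against X this mix gives (7/15)·(-6) + (8/15)·(-3) = -22/5.
Against Y this mix gives (7/15)·1 + (8/15)·(-6) = -41/15.
Column will play X, holding Row to -22/5. Shifting weight toward the row that does better against X would raise this floor (the equalizing mix achieves -39/10 against both X and Y), so the proposed strategy is not optimal.

No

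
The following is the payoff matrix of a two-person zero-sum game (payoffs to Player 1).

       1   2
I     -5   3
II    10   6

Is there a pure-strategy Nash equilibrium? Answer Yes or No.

Yes

Row minima: I → -5, II → 6; maximin = 6.
Column maxima: 1 → 10, 2 → 6; minimax = 6.
maximin = minimax = 6, so a saddle point exists.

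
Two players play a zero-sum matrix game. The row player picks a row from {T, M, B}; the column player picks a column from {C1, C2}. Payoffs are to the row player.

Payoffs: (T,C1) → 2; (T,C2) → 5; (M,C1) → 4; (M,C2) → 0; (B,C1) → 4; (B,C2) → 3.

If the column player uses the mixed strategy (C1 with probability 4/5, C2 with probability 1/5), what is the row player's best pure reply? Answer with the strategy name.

Expected payoff of T: (4/5)·2 + (1/5)·5 = 13/5.
Expected payoff of M: (4/5)·4 + (1/5)·0 = 16/5.
Expected payoff of B: (4/5)·4 + (1/5)·3 = 19/5.
The largest is 19/5, so the row player's best response is B.

B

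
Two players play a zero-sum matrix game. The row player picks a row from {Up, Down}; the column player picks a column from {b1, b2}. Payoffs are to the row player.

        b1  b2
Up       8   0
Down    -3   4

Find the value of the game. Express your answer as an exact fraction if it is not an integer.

32/15

Row minima: Up → 0, Down → -3; maximin = 0.
Column maxima: b1 → 8, b2 → 4; minimax = 4.
0 ≠ 4, so there is no saddle point; optimal play is mixed.
Let the row player play Up with probability p. Expected payoff against b1: 8p + (-3)(1−p) = 11p − 3; against b2: 0p + 4(1−p) = −4p + 4.
Setting these equal: 11p − 3 = −4p + 4 ⇒ 15p = 7 ⇒ p = 7/15, and the value is (11)·(7/15) − 3 = 32/15.
For the column player: with q = P(b1), equating Up's and Down's payoffs gives 8q = −7q + 4 ⇒ q = 4/15.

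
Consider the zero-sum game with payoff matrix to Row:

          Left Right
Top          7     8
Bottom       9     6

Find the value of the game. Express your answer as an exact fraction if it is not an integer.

Row minima: Top → 7, Bottom → 6; maximin = 7.
Column maxima: Left → 9, Right → 8; minimax = 8.
7 ≠ 8, so there is no saddle point; optimal play is mixed.
Let Row play Top with probability p. Expected payoff against Left: 7p + 9(1−p) = −2p + 9; against Right: 8p + 6(1−p) = 2p + 6.
Setting these equal: −2p + 9 = 2p + 6 ⇒ −4p = -3 ⇒ p = 3/4, and the value is (-2)·(3/4) + 9 = 15/2.
For Column: with q = P(Left), equating Top's and Bottom's payoffs gives −q + 8 = 3q + 6 ⇒ q = 1/2.

15/2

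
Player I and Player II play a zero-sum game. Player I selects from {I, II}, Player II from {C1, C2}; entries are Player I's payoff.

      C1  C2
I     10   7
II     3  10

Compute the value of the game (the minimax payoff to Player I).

Row minima: I → 7, II → 3; maximin = 7.
Column maxima: C1 → 10, C2 → 10; minimax = 10.
7 ≠ 10, so there is no saddle point; optimal play is mixed.
Let Player I play I with probability p. Expected payoff against C1: 10p + 3(1−p) = 7p + 3; against C2: 7p + 10(1−p) = −3p + 10.
Setting these equal: 7p + 3 = −3p + 10 ⇒ 10p = 7 ⇒ p = 7/10, and the value is (7)·(7/10) + 3 = 79/10.
For Player II: with q = P(C1), equating I's and II's payoffs gives 3q + 7 = −7q + 10 ⇒ q = 3/10.

79/10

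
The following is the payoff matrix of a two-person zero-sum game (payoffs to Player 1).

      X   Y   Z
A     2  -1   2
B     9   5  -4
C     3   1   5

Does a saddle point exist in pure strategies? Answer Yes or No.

Row minima: A → -1, B → -4, C → 1; maximin = 1.
Column maxima: X → 9, Y → 5, Z → 5; minimax = 5.
1 ≠ 5, so no pure-strategy equilibrium exists.

No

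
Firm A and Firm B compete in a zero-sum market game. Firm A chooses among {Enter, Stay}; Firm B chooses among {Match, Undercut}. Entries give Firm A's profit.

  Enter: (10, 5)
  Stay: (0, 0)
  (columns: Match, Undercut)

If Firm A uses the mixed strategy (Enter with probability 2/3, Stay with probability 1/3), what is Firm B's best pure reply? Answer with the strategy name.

Undercut

If Firm B plays Match, Firm A's expected payoff is (2/3)·10 + (1/3)·0 = 20/3.
If Firm B plays Undercut, Firm A's expected payoff is (2/3)·5 + (1/3)·0 = 10/3.
Firm B minimizes Firm A's payoff; the smallest is 10/3, so the best response is Undercut.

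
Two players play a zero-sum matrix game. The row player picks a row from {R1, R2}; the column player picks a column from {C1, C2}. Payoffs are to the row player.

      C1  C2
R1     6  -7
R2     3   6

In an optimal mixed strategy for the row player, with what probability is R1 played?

3/16

Row minima: R1 → -7, R2 → 3; maximin = 3.
Column maxima: C1 → 6, C2 → 6; minimax = 6.
3 ≠ 6, so there is no saddle point; optimal play is mixed.
Let the row player play R1 with probability p. Expected payoff against C1: 6p + 3(1−p) = 3p + 3; against C2: (-7)p + 6(1−p) = −13p + 6.
Setting these equal: 3p + 3 = −13p + 6 ⇒ 16p = 3 ⇒ p = 3/16, and the value is (3)·(3/16) + 3 = 57/16.
For the column player: with q = P(C1), equating R1's and R2's payoffs gives 13q − 7 = −3q + 6 ⇒ q = 13/16.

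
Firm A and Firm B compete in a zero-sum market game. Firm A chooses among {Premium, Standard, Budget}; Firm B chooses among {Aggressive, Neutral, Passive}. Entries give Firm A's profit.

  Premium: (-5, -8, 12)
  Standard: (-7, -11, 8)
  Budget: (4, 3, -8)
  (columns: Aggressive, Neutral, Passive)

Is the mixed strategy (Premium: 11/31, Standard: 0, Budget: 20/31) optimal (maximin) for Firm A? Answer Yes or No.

Against Aggressive this mix gives (11/31)·(-5) + (20/31)·4 = 25/31.
Against Neutral this mix gives (11/31)·(-8) + (20/31)·3 = -28/31.
Against Passive this mix gives (11/31)·12 + (20/31)·(-8) = -28/31.
All of Firm B's active replies (Neutral, Passive) yield -28/31, and no column does worse for Firm A. The mix makes Firm B indifferent and guarantees -28/31, so it is optimal.

Yes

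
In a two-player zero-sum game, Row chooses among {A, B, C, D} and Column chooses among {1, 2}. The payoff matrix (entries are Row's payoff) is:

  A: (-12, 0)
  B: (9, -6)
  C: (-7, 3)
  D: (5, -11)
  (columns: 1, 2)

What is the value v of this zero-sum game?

Row minima: A → -12, B → -6, C → -7, D → -11; maximin = -6.
Column maxima: 1 → 9, 2 → 3; minimax = 3.
-6 ≠ 3, so there is no saddle point; optimal play is mixed.
A is strictly dominated by C, so Row never plays it.
D is strictly dominated by B, so Row never plays it.
On the remaining 2×2 (B, C vs 1, 2):
Let Row play B with probability p. Expected payoff against 1: 9p + (-7)(1−p) = 16p − 7; against 2: (-6)p + 3(1−p) = −9p + 3.
Setting these equal: 16p − 7 = −9p + 3 ⇒ 25p = 10 ⇒ p = 2/5, and the value is (16)·(2/5) − 7 = -3/5.
For Column: with q = P(1), equating B's and C's payoffs gives 15q − 6 = −10q + 3 ⇒ q = 9/25.

-3/5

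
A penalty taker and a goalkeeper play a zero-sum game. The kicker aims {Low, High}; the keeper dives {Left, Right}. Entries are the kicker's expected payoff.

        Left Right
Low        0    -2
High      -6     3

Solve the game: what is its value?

-12/11

Row minima: Low → -2, High → -6; maximin = -2.
Column maxima: Left → 0, Right → 3; minimax = 0.
-2 ≠ 0, so there is no saddle point; optimal play is mixed.
Let the kicker play Low with probability p. Expected payoff against Left: 0p + (-6)(1−p) = 6p − 6; against Right: (-2)p + 3(1−p) = −5p + 3.
Setting these equal: 6p − 6 = −5p + 3 ⇒ 11p = 9 ⇒ p = 9/11, and the value is (6)·(9/11) − 6 = -12/11.
For the keeper: with q = P(Left), equating Low's and High's payoffs gives 2q − 2 = −9q + 3 ⇒ q = 5/11.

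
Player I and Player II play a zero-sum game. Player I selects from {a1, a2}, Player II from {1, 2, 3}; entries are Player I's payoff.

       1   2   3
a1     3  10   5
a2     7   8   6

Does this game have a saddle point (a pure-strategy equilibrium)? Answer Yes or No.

Row minima: a1 → 3, a2 → 6; maximin = 6.
Column maxima: 1 → 7, 2 → 10, 3 → 6; minimax = 6.
maximin = minimax = 6, so a saddle point exists.

Yes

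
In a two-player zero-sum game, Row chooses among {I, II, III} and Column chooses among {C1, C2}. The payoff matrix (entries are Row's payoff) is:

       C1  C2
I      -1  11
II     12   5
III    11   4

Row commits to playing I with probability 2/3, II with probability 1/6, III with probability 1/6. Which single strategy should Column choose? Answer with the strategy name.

C1

If Column plays C1, Row's expected payoff is (2/3)·(-1) + (1/6)·12 + (1/6)·11 = 19/6.
If Column plays C2, Row's expected payoff is (2/3)·11 + (1/6)·5 + (1/6)·4 = 53/6.
Column minimizes Row's payoff; the smallest is 19/6, so the best response is C1.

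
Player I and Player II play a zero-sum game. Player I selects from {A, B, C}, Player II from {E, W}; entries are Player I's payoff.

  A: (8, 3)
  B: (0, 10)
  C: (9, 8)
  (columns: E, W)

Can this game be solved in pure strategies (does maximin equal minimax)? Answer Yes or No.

Row minima: A → 3, B → 0, C → 8; maximin = 8.
Column maxima: E → 9, W → 10; minimax = 9.
8 ≠ 9, so no pure-strategy equilibrium exists.

No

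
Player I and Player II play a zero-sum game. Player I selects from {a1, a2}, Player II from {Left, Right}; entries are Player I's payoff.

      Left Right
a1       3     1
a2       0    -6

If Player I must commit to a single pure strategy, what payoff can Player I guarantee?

1

Row minima: a1 → 1, a2 → -6.
The best of these is 1.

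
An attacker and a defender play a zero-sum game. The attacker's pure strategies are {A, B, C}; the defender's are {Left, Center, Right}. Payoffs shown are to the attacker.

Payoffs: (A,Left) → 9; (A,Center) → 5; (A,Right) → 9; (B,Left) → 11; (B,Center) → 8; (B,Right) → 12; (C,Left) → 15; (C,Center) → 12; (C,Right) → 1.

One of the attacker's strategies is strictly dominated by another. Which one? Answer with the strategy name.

A

B gives a strictly higher payoff than A against every column: 11 > 9, 8 > 5, 12 > 9.
So A is strictly dominated and the attacker never plays it.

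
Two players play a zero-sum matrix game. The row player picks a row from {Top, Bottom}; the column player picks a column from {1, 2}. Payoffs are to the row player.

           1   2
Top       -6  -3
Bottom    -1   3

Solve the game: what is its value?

Row minima: Top → -6, Bottom → -1; maximin = -1.
Column maxima: 1 → -1, 2 → 3; minimax = -1.
Since maximin = minimax = -1, there is a saddle point and the value is -1.

-1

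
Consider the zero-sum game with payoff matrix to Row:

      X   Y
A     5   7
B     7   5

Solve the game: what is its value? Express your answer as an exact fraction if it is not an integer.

6

Row minima: A → 5, B → 5; maximin = 5.
Column maxima: X → 7, Y → 7; minimax = 7.
5 ≠ 7, so there is no saddle point; optimal play is mixed.
Let Row play A with probability p. Expected payoff against X: 5p + 7(1−p) = −2p + 7; against Y: 7p + 5(1−p) = 2p + 5.
Setting these equal: −2p + 7 = 2p + 5 ⇒ −4p = -2 ⇒ p = 1/2, and the value is (-2)·(1/2) + 7 = 6.
For Column: with q = P(X), equating A's and B's payoffs gives −2q + 7 = 2q + 5 ⇒ q = 1/2.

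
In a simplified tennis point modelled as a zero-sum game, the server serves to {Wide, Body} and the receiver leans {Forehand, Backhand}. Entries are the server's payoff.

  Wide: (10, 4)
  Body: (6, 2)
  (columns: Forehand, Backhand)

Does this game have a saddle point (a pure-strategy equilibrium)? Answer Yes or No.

Row minima: Wide → 4, Body → 2; maximin = 4.
Column maxima: Forehand → 10, Backhand → 4; minimax = 4.
maximin = minimax = 4, so a saddle point exists.

Yes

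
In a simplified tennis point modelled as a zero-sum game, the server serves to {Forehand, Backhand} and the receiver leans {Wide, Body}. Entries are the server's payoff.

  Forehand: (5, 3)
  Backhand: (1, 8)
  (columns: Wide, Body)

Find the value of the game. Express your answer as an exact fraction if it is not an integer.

Row minima: Forehand → 3, Backhand → 1; maximin = 3.
Column maxima: Wide → 5, Body → 8; minimax = 5.
3 ≠ 5, so there is no saddle point; optimal play is mixed.
Let the server play Forehand with probability p. Expected payoff against Wide: 5p + 1(1−p) = 4p + 1; against Body: 3p + 8(1−p) = −5p + 8.
Setting these equal: 4p + 1 = −5p + 8 ⇒ 9p = 7 ⇒ p = 7/9, and the value is (4)·(7/9) + 1 = 37/9.
For the receiver: with q = P(Wide), equating Forehand's and Backhand's payoffs gives 2q + 3 = −7q + 8 ⇒ q = 5/9.

37/9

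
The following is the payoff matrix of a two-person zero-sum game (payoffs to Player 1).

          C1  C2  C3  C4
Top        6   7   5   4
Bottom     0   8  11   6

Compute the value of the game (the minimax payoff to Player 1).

Row minima: Top → 4, Bottom → 0; maximin = 4.
Column maxima: C1 → 6, C2 → 8, C3 → 11, C4 → 6; minimax = 6.
4 ≠ 6, so there is no saddle point; optimal play is mixed.
C2 is strictly dominated by C1 (it gives Player 1 strictly more in every row), so Player 2 never plays it.
C3 is strictly dominated by C4 (it gives Player 1 strictly more in every row), so Player 2 never plays it.
On the remaining 2×2 (Top, Bottom vs C1, C4):
Let Player 1 play Top with probability p. Expected payoff against C1: 6p + 0(1−p) = 6p; against C4: 4p + 6(1−p) = −2p + 6.
Setting these equal: 6p = −2p + 6 ⇒ 8p = 6 ⇒ p = 3/4, and the value is (6)·(3/4) = 9/2.
For Player 2: with q = P(C1), equating Top's and Bottom's payoffs gives 2q + 4 = −6q + 6 ⇒ q = 1/4.

9/2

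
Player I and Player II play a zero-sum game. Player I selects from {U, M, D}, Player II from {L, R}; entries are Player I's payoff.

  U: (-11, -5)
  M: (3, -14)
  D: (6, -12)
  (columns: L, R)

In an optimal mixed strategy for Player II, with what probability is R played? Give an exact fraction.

17/24

Row minima: U → -11, M → -14, D → -12; maximin = -11.
Column maxima: L → 6, R → -5; minimax = -5.
-11 ≠ -5, so there is no saddle point; optimal play is mixed.
M is strictly dominated by D, so Player I never plays it.
On the remaining 2×2 (U, D vs L, R):
Let Player I play U with probability p. Expected payoff against L: (-11)p + 6(1−p) = −17p + 6; against R: (-5)p + (-12)(1−p) = 7p − 12.
Setting these equal: −17p + 6 = 7p − 12 ⇒ −24p = -18 ⇒ p = 3/4, and the value is (-17)·(3/4) + 6 = -27/4.
For Player II: with q = P(L), equating U's and D's payoffs gives −6q − 5 = 18q − 12 ⇒ q = 7/24.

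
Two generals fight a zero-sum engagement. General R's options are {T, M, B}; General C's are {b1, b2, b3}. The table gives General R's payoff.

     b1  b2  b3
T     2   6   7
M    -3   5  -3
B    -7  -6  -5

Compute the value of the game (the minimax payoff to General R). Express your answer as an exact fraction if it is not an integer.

Row minima: T → 2, M → -3, B → -7; maximin = 2.
Column maxima: b1 → 2, b2 → 6, b3 → 7; minimax = 2.
Since maximin = minimax = 2, there is a saddle point and the value is 2.

2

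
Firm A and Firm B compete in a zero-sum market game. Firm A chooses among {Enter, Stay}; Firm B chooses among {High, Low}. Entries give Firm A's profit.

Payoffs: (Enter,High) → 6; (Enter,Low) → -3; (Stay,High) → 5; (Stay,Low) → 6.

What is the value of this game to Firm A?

51/10

Row minima: Enter → -3, Stay → 5; maximin = 5.
Column maxima: High → 6, Low → 6; minimax = 6.
5 ≠ 6, so there is no saddle point; optimal play is mixed.
Let Firm A play Enter with probability p. Expected payoff against High: 6p + 5(1−p) = p + 5; against Low: (-3)p + 6(1−p) = −9p + 6.
Setting these equal: p + 5 = −9p + 6 ⇒ 10p = 1 ⇒ p = 1/10, and the value is (1)·(1/10) + 5 = 51/10.
For Firm B: with q = P(High), equating Enter's and Stay's payoffs gives 9q − 3 = −q + 6 ⇒ q = 9/10.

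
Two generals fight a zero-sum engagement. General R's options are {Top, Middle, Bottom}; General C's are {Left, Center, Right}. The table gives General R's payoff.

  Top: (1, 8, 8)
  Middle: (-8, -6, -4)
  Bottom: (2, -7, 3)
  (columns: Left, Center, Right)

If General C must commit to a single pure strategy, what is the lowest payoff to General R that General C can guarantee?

Column maxima: Left → 2, Center → 8, Right → 8.
The smallest of these is 2.

2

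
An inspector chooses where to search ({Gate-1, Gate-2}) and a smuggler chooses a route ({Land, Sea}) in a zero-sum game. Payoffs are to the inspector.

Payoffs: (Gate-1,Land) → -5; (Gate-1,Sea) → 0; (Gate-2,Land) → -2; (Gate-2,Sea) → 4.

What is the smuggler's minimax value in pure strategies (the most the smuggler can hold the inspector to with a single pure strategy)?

-2

Column maxima: Land → -2, Sea → 4.
The smallest of these is -2.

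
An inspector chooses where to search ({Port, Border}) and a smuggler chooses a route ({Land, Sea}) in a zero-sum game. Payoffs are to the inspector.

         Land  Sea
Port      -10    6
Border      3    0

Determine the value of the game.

18/19

Row minima: Port → -10, Border → 0; maximin = 0.
Column maxima: Land → 3, Sea → 6; minimax = 3.
0 ≠ 3, so there is no saddle point; optimal play is mixed.
Let the inspector play Port with probability p. Expected payoff against Land: (-10)p + 3(1−p) = −13p + 3; against Sea: 6p + 0(1−p) = 6p.
Setting these equal: −13p + 3 = 6p ⇒ −19p = -3 ⇒ p = 3/19, and the value is (-13)·(3/19) + 3 = 18/19.
For the smuggler: with q = P(Land), equating Port's and Border's payoffs gives −16q + 6 = 3q ⇒ q = 6/19.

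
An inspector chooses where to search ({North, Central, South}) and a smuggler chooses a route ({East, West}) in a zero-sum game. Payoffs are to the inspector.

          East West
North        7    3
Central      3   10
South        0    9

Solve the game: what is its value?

Row minima: North → 3, Central → 3, South → 0; maximin = 3.
Column maxima: East → 7, West → 10; minimax = 7.
3 ≠ 7, so there is no saddle point; optimal play is mixed.
South is strictly dominated by Central, so the inspector never plays it.
On the remaining 2×2 (North, Central vs East, West):
Let the inspector play North with probability p. Expected payoff against East: 7p + 3(1−p) = 4p + 3; against West: 3p + 10(1−p) = −7p + 10.
Setting these equal: 4p + 3 = −7p + 10 ⇒ 11p = 7 ⇒ p = 7/11, and the value is (4)·(7/11) + 3 = 61/11.
For the smuggler: with q = P(East), equating North's and Central's payoffs gives 4q + 3 = −7q + 10 ⇒ q = 7/11.

61/11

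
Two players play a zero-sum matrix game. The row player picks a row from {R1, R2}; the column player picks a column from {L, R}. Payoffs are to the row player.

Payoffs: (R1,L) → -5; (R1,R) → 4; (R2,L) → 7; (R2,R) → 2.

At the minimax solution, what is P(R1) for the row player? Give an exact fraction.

5/14

Row minima: R1 → -5, R2 → 2; maximin = 2.
Column maxima: L → 7, R → 4; minimax = 4.
2 ≠ 4, so there is no saddle point; optimal play is mixed.
Let the row player play R1 with probability p. Expected payoff against L: (-5)p + 7(1−p) = −12p + 7; against R: 4p + 2(1−p) = 2p + 2.
Setting these equal: −12p + 7 = 2p + 2 ⇒ −14p = -5 ⇒ p = 5/14, and the value is (-12)·(5/14) + 7 = 19/7.
For the column player: with q = P(L), equating R1's and R2's payoffs gives −9q + 4 = 5q + 2 ⇒ q = 1/7.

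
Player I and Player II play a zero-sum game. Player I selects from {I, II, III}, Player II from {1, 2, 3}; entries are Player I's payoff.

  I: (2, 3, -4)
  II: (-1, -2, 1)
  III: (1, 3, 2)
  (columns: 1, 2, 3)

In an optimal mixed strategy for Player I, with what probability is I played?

Row minima: I → -4, II → -2, III → 1; maximin = 1.
Column maxima: 1 → 2, 2 → 3, 3 → 2; minimax = 2.
1 ≠ 2, so there is no saddle point; optimal play is mixed.
II is strictly dominated by III, so Player I never plays it.
With II eliminated, 2 is strictly dominated by 1 (it gives Player I strictly more in every remaining row), so Player II never plays it.
On the remaining 2×2 (I, III vs 1, 3):
Let Player I play I with probability p. Expected payoff against 1: 2p + 1(1−p) = p + 1; against 3: (-4)p + 2(1−p) = −6p + 2.
Setting these equal: p + 1 = −6p + 2 ⇒ 7p = 1 ⇒ p = 1/7, and the value is (1)·(1/7) + 1 = 8/7.
For Player II: with q = P(1), equating I's and III's payoffs gives 6q − 4 = −q + 2 ⇒ q = 6/7.

1/7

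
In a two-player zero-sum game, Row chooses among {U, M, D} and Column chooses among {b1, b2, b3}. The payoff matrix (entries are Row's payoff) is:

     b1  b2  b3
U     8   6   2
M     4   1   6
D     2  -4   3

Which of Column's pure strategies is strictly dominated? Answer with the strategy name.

b2 holds Row's payoff strictly below b1 in every row: 6 < 8, 1 < 4, -4 < 2.
So b1 is strictly dominated for Column.

b1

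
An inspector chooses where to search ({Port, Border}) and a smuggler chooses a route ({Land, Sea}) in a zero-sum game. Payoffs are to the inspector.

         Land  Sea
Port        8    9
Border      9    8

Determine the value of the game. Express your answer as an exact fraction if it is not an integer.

17/2

Row minima: Port → 8, Border → 8; maximin = 8.
Column maxima: Land → 9, Sea → 9; minimax = 9.
8 ≠ 9, so there is no saddle point; optimal play is mixed.
Let the inspector play Port with probability p. Expected payoff against Land: 8p + 9(1−p) = −p + 9; against Sea: 9p + 8(1−p) = p + 8.
Setting these equal: −p + 9 = p + 8 ⇒ −2p = -1 ⇒ p = 1/2, and the value is (-1)·(1/2) + 9 = 17/2.
For the smuggler: with q = P(Land), equating Port's and Border's payoffs gives −q + 9 = q + 8 ⇒ q = 1/2.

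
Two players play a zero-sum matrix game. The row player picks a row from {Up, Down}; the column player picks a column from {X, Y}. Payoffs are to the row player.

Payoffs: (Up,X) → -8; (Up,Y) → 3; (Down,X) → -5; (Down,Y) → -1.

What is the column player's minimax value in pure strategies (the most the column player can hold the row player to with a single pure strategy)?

-5

Column maxima: X → -5, Y → 3.
The smallest of these is -5.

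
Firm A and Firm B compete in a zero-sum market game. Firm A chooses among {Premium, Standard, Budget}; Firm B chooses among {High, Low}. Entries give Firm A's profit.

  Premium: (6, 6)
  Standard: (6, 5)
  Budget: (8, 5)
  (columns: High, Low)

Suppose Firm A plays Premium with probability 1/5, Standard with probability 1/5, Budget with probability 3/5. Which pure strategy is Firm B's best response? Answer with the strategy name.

Low

If Firm B plays High, Firm A's expected payoff is (1/5)·6 + (1/5)·6 + (3/5)·8 = 36/5.
If Firm B plays Low, Firm A's expected payoff is (1/5)·6 + (1/5)·5 + (3/5)·5 = 26/5.
Firm B minimizes Firm A's payoff; the smallest is 26/5, so the best response is Low.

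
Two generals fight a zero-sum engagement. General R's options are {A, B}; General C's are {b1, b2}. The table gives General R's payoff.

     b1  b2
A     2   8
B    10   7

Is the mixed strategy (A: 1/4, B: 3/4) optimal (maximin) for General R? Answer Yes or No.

Against b1 this mix gives (1/4)·2 + (3/4)·10 = 8.
Against b2 this mix gives (1/4)·8 + (3/4)·7 = 29/4.
General C will play b2, holding General R to 29/4. Shifting weight toward the row that does better against b2 would raise this floor (the equalizing mix achieves 22/3 against both b2 and b1), so the proposed strategy is not optimal.

No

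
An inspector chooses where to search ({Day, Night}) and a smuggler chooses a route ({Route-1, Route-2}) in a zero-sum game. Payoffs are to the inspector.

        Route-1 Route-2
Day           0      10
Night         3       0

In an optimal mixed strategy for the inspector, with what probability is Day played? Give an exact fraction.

3/13

Row minima: Day → 0, Night → 0; maximin = 0.
Column maxima: Route-1 → 3, Route-2 → 10; minimax = 3.
0 ≠ 3, so there is no saddle point; optimal play is mixed.
Let the inspector play Day with probability p. Expected payoff against Route-1: 0p + 3(1−p) = −3p + 3; against Route-2: 10p + 0(1−p) = 10p.
Setting these equal: −3p + 3 = 10p ⇒ −13p = -3 ⇒ p = 3/13, and the value is (-3)·(3/13) + 3 = 30/13.
For the smuggler: with q = P(Route-1), equating Day's and Night's payoffs gives −10q + 10 = 3q ⇒ q = 10/13.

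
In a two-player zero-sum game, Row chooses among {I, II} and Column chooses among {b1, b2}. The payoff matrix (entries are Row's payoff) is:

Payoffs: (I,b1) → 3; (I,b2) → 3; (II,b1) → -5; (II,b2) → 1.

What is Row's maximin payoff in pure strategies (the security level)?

Row minima: I → 3, II → -5.
The best of these is 3.

3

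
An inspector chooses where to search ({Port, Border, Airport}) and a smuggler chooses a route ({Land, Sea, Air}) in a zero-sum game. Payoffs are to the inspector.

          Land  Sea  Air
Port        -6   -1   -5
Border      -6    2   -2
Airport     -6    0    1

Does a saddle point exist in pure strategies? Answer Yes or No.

Yes

Row minima: Port → -6, Border → -6, Airport → -6; maximin = -6.
Column maxima: Land → -6, Sea → 2, Air → 1; minimax = -6.
maximin = minimax = -6, so a saddle point exists.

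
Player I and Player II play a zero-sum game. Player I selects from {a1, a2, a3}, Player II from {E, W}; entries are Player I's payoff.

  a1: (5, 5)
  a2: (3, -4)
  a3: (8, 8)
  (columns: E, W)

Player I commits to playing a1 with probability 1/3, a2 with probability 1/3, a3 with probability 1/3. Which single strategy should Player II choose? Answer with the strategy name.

W

If Player II plays E, Player I's expected payoff is (1/3)·5 + (1/3)·3 + (1/3)·8 = 16/3.
If Player II plays W, Player I's expected payoff is (1/3)·5 + (1/3)·(-4) + (1/3)·8 = 3.
Player II minimizes Player I's payoff; the smallest is 3, so the best response is W.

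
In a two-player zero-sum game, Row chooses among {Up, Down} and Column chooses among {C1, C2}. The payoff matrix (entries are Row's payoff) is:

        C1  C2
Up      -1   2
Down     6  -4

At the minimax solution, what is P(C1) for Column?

Row minima: Up → -1, Down → -4; maximin = -1.
Column maxima: C1 → 6, C2 → 2; minimax = 2.
-1 ≠ 2, so there is no saddle point; optimal play is mixed.
Let Row play Up with probability p. Expected payoff against C1: (-1)p + 6(1−p) = −7p + 6; against C2: 2p + (-4)(1−p) = 6p − 4.
Setting these equal: −7p + 6 = 6p − 4 ⇒ −13p = -10 ⇒ p = 10/13, and the value is (-7)·(10/13) + 6 = 8/13.
For Column: with q = P(C1), equating Up's and Down's payoffs gives −3q + 2 = 10q − 4 ⇒ q = 6/13.

6/13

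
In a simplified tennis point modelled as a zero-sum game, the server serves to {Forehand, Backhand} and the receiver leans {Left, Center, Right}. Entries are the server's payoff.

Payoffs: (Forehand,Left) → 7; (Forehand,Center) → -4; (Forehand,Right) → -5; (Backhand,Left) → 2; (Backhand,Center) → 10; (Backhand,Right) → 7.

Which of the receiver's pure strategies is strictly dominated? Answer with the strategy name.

Right holds the server's payoff strictly below Center in every row: -5 < -4, 7 < 10.
So Center is strictly dominated for the receiver.

Center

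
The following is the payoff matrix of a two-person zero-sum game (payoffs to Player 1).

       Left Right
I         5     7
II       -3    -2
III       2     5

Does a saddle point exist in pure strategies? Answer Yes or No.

Yes

Row minima: I → 5, II → -3, III → 2; maximin = 5.
Column maxima: Left → 5, Right → 7; minimax = 5.
maximin = minimax = 5, so a saddle point exists.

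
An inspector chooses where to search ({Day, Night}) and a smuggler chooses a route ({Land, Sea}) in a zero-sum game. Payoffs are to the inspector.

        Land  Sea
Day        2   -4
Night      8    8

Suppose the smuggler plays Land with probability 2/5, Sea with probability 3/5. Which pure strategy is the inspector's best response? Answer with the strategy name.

Expected payoff of Day: (2/5)·2 + (3/5)·(-4) = -8/5.
Expected payoff of Night: (2/5)·8 + (3/5)·8 = 8.
The largest is 8, so the inspector's best response is Night.

Night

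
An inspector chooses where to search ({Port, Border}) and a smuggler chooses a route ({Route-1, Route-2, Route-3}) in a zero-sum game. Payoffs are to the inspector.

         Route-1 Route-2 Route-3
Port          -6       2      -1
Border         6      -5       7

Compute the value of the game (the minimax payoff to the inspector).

-18/19

Row minima: Port → -6, Border → -5; maximin = -5.
Column maxima: Route-1 → 6, Route-2 → 2, Route-3 → 7; minimax = 2.
-5 ≠ 2, so there is no saddle point; optimal play is mixed.
Route-3 is strictly dominated by Route-1 (it gives the inspector strictly more in every row), so the smuggler never plays it.
On the remaining 2×2 (Port, Border vs Route-1, Route-2):
Let the inspector play Port with probability p. Expected payoff against Route-1: (-6)p + 6(1−p) = −12p + 6; against Route-2: 2p + (-5)(1−p) = 7p − 5.
Setting these equal: −12p + 6 = 7p − 5 ⇒ −19p = -11 ⇒ p = 11/19, and the value is (-12)·(11/19) + 6 = -18/19.
For the smuggler: with q = P(Route-1), equating Port's and Border's payoffs gives −8q + 2 = 11q − 5 ⇒ q = 7/19.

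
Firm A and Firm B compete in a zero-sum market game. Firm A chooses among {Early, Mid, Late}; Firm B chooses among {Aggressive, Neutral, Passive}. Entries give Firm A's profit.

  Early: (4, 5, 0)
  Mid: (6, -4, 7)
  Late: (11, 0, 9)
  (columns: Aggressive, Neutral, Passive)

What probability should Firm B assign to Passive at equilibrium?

5/14

Row minima: Early → 0, Mid → -4, Late → 0; maximin = 0.
Column maxima: Aggressive → 11, Neutral → 5, Passive → 9; minimax = 5.
0 ≠ 5, so there is no saddle point; optimal play is mixed.
Mid is strictly dominated by Late, so Firm A never plays it.
With Mid eliminated, Aggressive is strictly dominated by Passive (it gives Firm A strictly more in every remaining row), so Firm B never plays it.
On the remaining 2×2 (Early, Late vs Neutral, Passive):
Let Firm A play Early with probability p. Expected payoff against Neutral: 5p + 0(1−p) = 5p; against Passive: 0p + 9(1−p) = −9p + 9.
Setting these equal: 5p = −9p + 9 ⇒ 14p = 9 ⇒ p = 9/14, and the value is (5)·(9/14) = 45/14.
For Firm B: with q = P(Neutral), equating Early's and Late's payoffs gives 5q = −9q + 9 ⇒ q = 9/14.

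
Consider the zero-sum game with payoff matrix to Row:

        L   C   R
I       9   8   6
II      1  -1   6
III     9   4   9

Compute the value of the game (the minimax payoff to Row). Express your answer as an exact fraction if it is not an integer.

Row minima: I → 6, II → -1, III → 4; maximin = 6.
Column maxima: L → 9, C → 8, R → 9; minimax = 8.
6 ≠ 8, so there is no saddle point; optimal play is mixed.
II is strictly dominated by III, so Row never plays it.
L is strictly dominated by C (it gives Row strictly more in every row), so Column never plays it.
On the remaining 2×2 (I, III vs C, R):
Let Row play I with probability p. Expected payoff against C: 8p + 4(1−p) = 4p + 4; against R: 6p + 9(1−p) = −3p + 9.
Setting these equal: 4p + 4 = −3p + 9 ⇒ 7p = 5 ⇒ p = 5/7, and the value is (4)·(5/7) + 4 = 48/7.
For Column: with q = P(C), equating I's and III's payoffs gives 2q + 6 = −5q + 9 ⇒ q = 3/7.

48/7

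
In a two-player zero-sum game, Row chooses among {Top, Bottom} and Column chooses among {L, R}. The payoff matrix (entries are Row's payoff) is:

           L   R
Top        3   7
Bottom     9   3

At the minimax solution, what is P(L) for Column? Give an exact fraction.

Row minima: Top → 3, Bottom → 3; maximin = 3.
Column maxima: L → 9, R → 7; minimax = 7.
3 ≠ 7, so there is no saddle point; optimal play is mixed.
Let Row play Top with probability p. Expected payoff against L: 3p + 9(1−p) = −6p + 9; against R: 7p + 3(1−p) = 4p + 3.
Setting these equal: −6p + 9 = 4p + 3 ⇒ −10p = -6 ⇒ p = 3/5, and the value is (-6)·(3/5) + 9 = 27/5.
For Column: with q = P(L), equating Top's and Bottom's payoffs gives −4q + 7 = 6q + 3 ⇒ q = 2/5.

2/5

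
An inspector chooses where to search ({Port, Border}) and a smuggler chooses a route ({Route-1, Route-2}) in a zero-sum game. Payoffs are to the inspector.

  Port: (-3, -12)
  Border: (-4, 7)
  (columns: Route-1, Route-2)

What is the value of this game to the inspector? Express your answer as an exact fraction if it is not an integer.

Row minima: Port → -12, Border → -4; maximin = -4.
Column maxima: Route-1 → -3, Route-2 → 7; minimax = -3.
-4 ≠ -3, so there is no saddle point; optimal play is mixed.
Let the inspector play Port with probability p. Expected payoff against Route-1: (-3)p + (-4)(1−p) = p − 4; against Route-2: (-12)p + 7(1−p) = −19p + 7.
Setting these equal: p − 4 = −19p + 7 ⇒ 20p = 11 ⇒ p = 11/20, and the value is (1)·(11/20) − 4 = -69/20.
For the smuggler: with q = P(Route-1), equating Port's and Border's payoffs gives 9q − 12 = −11q + 7 ⇒ q = 19/20.

-69/20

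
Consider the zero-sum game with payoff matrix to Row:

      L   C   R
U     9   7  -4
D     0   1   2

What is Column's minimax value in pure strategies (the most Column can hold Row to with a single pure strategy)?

Column maxima: L → 9, C → 7, R → 2.
The smallest of these is 2.

2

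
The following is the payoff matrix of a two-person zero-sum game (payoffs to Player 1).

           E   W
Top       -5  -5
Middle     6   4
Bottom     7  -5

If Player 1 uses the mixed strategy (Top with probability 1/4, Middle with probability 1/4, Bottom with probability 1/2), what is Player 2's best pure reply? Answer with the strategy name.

If Player 2 plays E, Player 1's expected payoff is (1/4)·(-5) + (1/4)·6 + (1/2)·7 = 15/4.
If Player 2 plays W, Player 1's expected payoff is (1/4)·(-5) + (1/4)·4 + (1/2)·(-5) = -11/4.
Player 2 minimizes Player 1's payoff; the smallest is -11/4, so the best response is W.

W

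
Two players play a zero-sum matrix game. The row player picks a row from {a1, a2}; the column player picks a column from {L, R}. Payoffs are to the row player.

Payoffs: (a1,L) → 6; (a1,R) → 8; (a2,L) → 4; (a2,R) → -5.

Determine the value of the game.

Row minima: a1 → 6, a2 → -5; maximin = 6.
Column maxima: L → 6, R → 8; minimax = 6.
Since maximin = minimax = 6, there is a saddle point and the value is 6.

6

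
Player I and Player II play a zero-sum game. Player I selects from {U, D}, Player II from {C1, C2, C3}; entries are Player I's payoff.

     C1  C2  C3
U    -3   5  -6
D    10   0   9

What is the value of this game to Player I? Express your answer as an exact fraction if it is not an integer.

Row minima: U → -6, D → 0; maximin = 0.
Column maxima: C1 → 10, C2 → 5, C3 → 9; minimax = 5.
0 ≠ 5, so there is no saddle point; optimal play is mixed.
C1 is strictly dominated by C3 (it gives Player I strictly more in every row), so Player II never plays it.
On the remaining 2×2 (U, D vs C2, C3):
Let Player I play U with probability p. Expected payoff against C2: 5p + 0(1−p) = 5p; against C3: (-6)p + 9(1−p) = −15p + 9.
Setting these equal: 5p = −15p + 9 ⇒ 20p = 9 ⇒ p = 9/20, and the value is (5)·(9/20) = 9/4.
For Player II: with q = P(C2), equating U's and D's payoffs gives 11q − 6 = −9q + 9 ⇒ q = 3/4.

9/4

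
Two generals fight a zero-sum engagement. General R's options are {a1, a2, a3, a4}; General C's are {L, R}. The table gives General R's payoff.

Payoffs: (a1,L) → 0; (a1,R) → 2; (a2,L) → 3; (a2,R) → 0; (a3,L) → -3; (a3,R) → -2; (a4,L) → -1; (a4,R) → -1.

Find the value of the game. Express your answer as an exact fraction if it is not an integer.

6/5

Row minima: a1 → 0, a2 → 0, a3 → -3, a4 → -1; maximin = 0.
Column maxima: L → 3, R → 2; minimax = 2.
0 ≠ 2, so there is no saddle point; optimal play is mixed.
a3 is strictly dominated by a1, so General R never plays it.
a4 is strictly dominated by a1, so General R never plays it.
On the remaining 2×2 (a1, a2 vs L, R):
Let General R play a1 with probability p. Expected payoff against L: 0p + 3(1−p) = −3p + 3; against R: 2p + 0(1−p) = 2p.
Setting these equal: −3p + 3 = 2p ⇒ −5p = -3 ⇒ p = 3/5, and the value is (-3)·(3/5) + 3 = 6/5.
For General C: with q = P(L), equating a1's and a2's payoffs gives −2q + 2 = 3q ⇒ q = 2/5.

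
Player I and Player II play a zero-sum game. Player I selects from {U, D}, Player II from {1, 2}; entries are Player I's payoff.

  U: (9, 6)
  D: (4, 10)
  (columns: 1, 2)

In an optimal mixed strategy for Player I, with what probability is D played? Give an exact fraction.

1/3

Row minima: U → 6, D → 4; maximin = 6.
Column maxima: 1 → 9, 2 → 10; minimax = 9.
6 ≠ 9, so there is no saddle point; optimal play is mixed.
Let Player I play U with probability p. Expected payoff against 1: 9p + 4(1−p) = 5p + 4; against 2: 6p + 10(1−p) = −4p + 10.
Setting these equal: 5p + 4 = −4p + 10 ⇒ 9p = 6 ⇒ p = 2/3, and the value is (5)·(2/3) + 4 = 22/3.
For Player II: with q = P(1), equating U's and D's payoffs gives 3q + 6 = −6q + 10 ⇒ q = 4/9.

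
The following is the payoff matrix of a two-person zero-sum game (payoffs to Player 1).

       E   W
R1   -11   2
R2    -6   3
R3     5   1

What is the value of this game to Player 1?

Row minima: R1 → -11, R2 → -6, R3 → 1; maximin = 1.
Column maxima: E → 5, W → 3; minimax = 3.
1 ≠ 3, so there is no saddle point; optimal play is mixed.
R1 is strictly dominated by R2, so Player 1 never plays it.
On the remaining 2×2 (R2, R3 vs E, W):
Let Player 1 play R2 with probability p. Expected payoff against E: (-6)p + 5(1−p) = −11p + 5; against W: 3p + 1(1−p) = 2p + 1.
Setting these equal: −11p + 5 = 2p + 1 ⇒ −13p = -4 ⇒ p = 4/13, and the value is (-11)·(4/13) + 5 = 21/13.
For Player 2: with q = P(E), equating R2's and R3's payoffs gives −9q + 3 = 4q + 1 ⇒ q = 2/13.

21/13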